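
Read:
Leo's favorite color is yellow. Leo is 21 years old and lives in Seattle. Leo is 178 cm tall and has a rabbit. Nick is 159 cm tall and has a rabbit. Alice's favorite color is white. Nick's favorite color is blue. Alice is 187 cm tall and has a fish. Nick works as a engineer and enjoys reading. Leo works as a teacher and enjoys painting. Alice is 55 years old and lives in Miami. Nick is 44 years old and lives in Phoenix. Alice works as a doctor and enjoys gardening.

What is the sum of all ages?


55+44+21 = 120

120


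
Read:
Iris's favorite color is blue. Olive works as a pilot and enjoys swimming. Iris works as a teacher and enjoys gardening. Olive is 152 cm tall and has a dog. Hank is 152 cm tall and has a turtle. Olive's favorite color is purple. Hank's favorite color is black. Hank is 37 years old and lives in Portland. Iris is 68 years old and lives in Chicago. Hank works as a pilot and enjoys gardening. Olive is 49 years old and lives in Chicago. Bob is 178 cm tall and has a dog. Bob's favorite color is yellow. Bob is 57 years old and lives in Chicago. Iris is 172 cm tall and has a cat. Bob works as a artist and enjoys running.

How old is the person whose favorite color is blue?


Person with favorite color=blue is Iris, age 68

68


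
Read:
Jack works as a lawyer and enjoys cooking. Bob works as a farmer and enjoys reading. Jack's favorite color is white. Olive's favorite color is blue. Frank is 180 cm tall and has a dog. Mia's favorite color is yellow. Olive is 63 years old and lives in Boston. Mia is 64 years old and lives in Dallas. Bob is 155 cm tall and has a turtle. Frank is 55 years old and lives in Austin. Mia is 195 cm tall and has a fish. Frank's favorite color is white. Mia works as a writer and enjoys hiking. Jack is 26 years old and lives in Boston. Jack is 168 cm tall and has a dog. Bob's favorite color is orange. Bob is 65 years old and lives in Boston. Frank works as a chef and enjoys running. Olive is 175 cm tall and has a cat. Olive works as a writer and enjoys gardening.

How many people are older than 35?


Filter: 4

4


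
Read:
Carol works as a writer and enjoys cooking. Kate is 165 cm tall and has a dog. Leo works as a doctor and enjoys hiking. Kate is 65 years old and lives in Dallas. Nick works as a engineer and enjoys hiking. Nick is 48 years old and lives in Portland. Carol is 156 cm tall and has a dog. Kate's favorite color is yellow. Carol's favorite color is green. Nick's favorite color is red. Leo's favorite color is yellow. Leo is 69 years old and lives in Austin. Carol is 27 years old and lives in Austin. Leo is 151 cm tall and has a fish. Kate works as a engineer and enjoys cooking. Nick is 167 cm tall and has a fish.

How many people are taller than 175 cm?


Taller than 175: 0

0


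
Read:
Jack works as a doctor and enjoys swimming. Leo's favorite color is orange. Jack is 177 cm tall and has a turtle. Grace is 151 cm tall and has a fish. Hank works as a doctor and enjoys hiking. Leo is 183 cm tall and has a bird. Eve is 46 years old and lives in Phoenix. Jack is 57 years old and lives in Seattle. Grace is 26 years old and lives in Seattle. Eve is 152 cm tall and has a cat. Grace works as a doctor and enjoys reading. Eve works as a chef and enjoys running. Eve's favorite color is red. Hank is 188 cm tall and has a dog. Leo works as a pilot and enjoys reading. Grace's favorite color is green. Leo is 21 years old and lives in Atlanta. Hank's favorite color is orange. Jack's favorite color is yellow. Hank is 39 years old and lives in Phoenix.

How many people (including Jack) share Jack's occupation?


Jack is a doctor. Count = 3

3


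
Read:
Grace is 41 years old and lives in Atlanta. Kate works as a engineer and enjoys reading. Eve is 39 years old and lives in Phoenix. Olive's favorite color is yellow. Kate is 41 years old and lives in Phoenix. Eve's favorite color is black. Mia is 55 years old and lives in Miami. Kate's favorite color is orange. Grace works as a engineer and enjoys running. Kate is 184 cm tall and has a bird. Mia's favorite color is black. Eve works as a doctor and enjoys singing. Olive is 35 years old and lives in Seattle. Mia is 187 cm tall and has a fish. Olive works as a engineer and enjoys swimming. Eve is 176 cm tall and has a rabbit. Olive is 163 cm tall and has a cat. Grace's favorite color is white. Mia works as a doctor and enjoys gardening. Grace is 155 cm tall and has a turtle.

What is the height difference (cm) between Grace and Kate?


|155 - 184| = 29

29


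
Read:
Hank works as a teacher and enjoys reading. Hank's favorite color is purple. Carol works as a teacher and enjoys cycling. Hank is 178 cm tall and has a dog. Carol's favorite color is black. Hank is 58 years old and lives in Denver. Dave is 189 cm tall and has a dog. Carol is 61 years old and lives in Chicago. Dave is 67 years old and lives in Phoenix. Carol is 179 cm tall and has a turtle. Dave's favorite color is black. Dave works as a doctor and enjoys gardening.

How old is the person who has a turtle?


Person with turtle is Carol, age 61

61


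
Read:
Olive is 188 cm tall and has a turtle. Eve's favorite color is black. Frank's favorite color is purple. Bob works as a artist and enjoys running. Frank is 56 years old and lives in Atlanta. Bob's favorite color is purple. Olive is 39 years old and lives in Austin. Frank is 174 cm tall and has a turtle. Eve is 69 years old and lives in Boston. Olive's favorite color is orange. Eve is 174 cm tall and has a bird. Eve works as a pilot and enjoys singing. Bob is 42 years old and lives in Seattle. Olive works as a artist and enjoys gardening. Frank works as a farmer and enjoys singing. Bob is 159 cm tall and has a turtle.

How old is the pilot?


The pilot is Eve, age 69

69


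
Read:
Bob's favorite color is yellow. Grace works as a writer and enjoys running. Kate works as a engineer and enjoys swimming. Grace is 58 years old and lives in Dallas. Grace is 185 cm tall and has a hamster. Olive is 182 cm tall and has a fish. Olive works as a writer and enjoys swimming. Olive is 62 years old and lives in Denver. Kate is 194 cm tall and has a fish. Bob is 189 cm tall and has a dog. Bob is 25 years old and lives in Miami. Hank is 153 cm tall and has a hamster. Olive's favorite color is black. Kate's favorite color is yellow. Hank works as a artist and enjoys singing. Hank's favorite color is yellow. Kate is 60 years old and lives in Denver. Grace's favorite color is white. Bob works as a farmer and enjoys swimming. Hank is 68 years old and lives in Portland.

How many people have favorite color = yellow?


Count: 3

3


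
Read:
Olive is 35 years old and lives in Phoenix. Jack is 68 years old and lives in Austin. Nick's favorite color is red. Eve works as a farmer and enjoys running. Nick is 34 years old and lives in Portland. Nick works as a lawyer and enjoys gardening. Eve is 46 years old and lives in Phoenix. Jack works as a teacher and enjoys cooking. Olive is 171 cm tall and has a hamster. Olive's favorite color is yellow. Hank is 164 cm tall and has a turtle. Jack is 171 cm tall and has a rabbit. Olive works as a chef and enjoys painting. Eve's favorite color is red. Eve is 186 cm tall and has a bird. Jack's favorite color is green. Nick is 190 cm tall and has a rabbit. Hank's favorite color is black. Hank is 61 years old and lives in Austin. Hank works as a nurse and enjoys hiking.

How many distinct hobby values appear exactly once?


Unique hobby values: 5

5


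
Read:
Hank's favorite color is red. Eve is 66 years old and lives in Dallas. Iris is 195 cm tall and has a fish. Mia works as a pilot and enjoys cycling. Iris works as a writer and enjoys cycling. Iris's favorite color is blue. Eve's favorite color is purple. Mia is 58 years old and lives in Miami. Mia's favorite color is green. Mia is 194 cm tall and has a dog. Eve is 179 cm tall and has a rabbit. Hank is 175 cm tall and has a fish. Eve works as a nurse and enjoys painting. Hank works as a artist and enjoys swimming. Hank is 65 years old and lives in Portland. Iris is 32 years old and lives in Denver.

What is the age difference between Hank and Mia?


|65 - 58| = 7

7


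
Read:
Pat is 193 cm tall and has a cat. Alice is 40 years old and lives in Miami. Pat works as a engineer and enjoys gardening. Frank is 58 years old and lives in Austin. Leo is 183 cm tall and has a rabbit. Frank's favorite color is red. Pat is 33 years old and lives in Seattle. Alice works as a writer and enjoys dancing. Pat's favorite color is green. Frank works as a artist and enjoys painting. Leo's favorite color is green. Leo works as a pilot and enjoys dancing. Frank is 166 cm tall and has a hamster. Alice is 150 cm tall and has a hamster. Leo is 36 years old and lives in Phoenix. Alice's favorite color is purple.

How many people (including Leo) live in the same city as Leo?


Leo lives in Phoenix. Count = 1

1


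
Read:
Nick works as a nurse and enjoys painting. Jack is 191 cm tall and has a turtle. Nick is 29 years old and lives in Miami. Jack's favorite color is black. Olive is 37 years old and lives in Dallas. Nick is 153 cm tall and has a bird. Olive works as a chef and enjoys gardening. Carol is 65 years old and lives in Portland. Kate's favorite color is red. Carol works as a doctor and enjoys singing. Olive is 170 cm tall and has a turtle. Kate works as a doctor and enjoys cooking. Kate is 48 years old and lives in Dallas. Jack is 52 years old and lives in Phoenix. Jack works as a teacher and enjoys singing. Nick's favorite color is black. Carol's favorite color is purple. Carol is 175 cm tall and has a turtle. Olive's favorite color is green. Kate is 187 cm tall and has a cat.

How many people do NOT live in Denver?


Not in Denver: 5

5


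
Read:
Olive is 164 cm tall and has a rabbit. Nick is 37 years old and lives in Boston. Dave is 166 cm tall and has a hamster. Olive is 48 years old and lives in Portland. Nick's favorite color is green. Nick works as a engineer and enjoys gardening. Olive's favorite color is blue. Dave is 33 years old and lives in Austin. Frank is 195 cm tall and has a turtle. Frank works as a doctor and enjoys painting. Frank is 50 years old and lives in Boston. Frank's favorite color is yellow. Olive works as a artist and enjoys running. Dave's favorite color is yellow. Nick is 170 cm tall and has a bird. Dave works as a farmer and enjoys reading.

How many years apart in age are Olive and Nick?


48 vs 37, diff = 11

11


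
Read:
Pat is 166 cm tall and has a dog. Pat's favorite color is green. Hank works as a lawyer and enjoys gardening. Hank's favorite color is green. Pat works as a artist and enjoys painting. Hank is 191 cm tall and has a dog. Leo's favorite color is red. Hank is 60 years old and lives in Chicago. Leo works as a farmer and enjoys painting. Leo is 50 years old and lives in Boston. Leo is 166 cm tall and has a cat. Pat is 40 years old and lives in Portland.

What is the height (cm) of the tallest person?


Tallest: Hank at 191 cm

191


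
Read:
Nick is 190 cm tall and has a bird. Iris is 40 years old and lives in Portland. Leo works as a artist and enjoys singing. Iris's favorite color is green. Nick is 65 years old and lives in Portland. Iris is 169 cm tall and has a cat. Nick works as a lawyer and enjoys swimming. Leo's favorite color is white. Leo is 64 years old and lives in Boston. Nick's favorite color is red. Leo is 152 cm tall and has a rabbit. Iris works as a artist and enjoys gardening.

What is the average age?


Sum=169, n=3, avg=56.33

56.33


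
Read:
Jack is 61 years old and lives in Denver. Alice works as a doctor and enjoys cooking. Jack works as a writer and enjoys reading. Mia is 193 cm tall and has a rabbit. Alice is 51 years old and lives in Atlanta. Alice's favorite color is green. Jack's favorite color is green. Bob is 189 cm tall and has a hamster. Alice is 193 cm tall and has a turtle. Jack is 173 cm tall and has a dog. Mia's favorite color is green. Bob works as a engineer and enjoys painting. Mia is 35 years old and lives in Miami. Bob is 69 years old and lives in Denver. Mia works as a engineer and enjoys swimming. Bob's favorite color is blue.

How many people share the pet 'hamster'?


Count: 1

1


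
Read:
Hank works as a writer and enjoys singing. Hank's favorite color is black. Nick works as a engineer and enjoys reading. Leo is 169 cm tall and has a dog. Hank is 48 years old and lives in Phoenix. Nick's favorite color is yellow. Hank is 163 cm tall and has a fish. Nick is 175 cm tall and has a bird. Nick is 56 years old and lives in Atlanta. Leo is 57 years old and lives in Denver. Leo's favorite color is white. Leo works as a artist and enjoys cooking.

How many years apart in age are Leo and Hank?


57 vs 48, diff = 9

9


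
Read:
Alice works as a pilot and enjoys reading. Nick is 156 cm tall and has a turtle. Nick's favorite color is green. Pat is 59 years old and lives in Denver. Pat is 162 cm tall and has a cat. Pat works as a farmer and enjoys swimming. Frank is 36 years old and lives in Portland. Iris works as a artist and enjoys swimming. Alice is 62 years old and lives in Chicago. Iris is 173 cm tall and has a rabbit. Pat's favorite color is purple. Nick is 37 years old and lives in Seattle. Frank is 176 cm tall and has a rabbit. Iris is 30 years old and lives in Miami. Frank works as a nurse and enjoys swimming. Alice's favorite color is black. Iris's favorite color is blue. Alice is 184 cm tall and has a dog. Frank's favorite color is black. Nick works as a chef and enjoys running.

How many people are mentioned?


People: Pat, Nick, Iris, Alice, Frank. Count = 5

5


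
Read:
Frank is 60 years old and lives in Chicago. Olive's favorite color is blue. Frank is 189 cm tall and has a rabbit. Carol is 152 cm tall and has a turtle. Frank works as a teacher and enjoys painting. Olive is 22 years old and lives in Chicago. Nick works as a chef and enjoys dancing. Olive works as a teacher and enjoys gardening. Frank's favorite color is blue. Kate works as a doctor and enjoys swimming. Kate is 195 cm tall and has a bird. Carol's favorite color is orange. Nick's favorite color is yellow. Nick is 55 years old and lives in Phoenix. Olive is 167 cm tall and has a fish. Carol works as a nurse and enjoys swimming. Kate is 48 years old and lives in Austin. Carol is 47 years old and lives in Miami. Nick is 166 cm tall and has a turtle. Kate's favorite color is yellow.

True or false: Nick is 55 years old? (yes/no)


Nick is actually 55. yes

yes


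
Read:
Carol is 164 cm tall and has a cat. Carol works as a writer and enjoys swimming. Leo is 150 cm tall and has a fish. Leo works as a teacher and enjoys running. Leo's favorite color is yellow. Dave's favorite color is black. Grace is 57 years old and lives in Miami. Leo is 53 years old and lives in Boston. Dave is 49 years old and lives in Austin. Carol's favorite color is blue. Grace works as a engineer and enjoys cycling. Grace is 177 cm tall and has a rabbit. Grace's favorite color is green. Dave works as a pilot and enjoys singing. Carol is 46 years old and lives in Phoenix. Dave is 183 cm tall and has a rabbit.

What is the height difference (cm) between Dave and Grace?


|183 - 177| = 6

6


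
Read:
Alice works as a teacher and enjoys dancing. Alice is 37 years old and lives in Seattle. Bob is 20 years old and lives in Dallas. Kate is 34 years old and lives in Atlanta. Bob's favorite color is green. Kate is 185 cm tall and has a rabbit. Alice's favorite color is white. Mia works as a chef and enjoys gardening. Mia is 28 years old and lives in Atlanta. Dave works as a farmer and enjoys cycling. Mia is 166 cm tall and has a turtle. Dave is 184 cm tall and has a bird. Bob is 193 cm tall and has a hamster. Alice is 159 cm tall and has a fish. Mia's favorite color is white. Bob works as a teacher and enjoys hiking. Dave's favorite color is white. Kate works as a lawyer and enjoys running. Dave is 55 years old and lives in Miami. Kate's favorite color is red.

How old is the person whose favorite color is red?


Person with favorite color=red is Kate, age 34

34


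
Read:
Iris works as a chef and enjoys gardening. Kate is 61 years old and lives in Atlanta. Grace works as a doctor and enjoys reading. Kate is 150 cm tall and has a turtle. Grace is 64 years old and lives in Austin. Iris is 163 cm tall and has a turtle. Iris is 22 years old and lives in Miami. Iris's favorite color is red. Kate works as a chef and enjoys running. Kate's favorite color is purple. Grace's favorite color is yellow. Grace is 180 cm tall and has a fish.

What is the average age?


Sum=147, n=3, avg=49

49


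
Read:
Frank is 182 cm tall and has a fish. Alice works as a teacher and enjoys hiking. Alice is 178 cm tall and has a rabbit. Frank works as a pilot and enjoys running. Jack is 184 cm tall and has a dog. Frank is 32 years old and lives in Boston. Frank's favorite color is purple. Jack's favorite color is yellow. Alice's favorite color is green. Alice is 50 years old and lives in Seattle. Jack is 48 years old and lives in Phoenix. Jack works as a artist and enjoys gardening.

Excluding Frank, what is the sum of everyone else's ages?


Sum (excluding Frank): 98

98


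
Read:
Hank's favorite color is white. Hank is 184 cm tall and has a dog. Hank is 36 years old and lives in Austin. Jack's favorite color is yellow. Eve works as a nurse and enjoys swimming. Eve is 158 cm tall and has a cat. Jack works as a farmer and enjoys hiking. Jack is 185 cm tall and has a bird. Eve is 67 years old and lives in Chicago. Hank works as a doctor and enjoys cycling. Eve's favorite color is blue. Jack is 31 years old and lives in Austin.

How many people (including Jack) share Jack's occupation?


Jack is a farmer. Count = 1

1


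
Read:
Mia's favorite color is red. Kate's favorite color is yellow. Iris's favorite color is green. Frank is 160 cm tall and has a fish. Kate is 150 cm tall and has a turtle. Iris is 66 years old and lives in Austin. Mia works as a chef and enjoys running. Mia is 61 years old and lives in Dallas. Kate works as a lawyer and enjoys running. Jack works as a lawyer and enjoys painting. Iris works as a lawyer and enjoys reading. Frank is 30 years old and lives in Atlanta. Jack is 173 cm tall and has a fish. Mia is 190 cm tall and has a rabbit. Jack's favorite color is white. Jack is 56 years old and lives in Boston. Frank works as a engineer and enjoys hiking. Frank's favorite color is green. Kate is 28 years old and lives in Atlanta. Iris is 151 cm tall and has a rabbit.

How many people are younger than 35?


Filter: 2

2


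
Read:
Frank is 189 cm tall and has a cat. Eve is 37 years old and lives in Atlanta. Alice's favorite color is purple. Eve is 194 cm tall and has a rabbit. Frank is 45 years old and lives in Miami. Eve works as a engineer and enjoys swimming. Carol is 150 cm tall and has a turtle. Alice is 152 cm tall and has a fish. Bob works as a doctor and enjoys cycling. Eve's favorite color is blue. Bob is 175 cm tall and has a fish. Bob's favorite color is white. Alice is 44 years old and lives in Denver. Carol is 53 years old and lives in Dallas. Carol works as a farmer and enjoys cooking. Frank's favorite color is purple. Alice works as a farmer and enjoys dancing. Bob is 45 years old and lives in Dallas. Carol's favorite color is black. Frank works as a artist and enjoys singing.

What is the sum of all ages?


53+45+45+44+37 = 224

224


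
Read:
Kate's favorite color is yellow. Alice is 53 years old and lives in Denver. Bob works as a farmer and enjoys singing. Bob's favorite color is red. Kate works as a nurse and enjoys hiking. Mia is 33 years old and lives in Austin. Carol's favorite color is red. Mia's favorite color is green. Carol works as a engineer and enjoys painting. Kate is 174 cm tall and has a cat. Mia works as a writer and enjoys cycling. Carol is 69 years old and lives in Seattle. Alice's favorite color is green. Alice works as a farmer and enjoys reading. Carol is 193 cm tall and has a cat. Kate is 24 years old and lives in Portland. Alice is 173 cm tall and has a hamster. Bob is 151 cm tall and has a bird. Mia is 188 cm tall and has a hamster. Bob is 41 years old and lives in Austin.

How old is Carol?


Carol is 69 years old

69


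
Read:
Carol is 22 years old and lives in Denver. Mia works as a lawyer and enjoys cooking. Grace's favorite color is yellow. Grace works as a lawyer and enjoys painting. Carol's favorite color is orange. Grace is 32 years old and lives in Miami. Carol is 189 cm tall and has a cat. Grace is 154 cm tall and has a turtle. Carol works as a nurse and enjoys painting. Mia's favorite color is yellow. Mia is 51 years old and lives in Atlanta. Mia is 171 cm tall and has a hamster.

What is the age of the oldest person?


Oldest: Mia at 51

51


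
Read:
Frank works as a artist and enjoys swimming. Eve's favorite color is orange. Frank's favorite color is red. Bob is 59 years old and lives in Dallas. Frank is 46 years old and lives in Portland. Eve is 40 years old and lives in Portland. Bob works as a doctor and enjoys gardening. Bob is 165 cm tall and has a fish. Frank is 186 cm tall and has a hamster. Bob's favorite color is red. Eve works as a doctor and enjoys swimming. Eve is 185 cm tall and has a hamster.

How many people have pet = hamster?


Count: 2

2


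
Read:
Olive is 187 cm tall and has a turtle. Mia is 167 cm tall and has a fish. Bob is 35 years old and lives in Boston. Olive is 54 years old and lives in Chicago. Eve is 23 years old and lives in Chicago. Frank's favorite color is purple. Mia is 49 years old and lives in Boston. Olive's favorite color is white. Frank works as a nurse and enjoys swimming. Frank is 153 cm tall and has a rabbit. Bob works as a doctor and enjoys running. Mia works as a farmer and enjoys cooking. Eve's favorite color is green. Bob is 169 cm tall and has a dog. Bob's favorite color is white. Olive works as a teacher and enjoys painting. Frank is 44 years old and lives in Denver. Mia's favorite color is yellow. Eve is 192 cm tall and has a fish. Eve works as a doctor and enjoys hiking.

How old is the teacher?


The teacher is Olive, age 54

54


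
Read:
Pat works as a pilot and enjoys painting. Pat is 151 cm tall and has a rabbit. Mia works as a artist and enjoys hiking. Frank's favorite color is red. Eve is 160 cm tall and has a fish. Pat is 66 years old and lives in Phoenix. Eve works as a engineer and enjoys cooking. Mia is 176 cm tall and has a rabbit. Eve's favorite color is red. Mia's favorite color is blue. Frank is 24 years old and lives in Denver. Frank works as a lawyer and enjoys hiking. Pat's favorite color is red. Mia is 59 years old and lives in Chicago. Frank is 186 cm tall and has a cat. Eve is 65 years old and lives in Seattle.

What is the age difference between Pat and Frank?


|66 - 24| = 42

42


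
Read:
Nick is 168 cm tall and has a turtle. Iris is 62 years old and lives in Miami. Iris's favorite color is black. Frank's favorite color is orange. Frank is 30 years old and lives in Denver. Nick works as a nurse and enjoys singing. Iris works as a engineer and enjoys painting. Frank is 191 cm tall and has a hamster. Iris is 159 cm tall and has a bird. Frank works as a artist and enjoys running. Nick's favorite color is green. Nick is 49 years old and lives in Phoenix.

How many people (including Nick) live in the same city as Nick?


Nick lives in Phoenix. Count = 1

1


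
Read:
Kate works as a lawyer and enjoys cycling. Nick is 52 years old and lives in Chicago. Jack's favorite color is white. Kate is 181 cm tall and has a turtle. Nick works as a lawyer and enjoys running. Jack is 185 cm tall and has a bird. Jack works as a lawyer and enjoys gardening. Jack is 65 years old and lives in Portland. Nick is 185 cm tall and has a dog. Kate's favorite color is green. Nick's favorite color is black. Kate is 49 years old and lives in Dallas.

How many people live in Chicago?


Count in Chicago: 1

1


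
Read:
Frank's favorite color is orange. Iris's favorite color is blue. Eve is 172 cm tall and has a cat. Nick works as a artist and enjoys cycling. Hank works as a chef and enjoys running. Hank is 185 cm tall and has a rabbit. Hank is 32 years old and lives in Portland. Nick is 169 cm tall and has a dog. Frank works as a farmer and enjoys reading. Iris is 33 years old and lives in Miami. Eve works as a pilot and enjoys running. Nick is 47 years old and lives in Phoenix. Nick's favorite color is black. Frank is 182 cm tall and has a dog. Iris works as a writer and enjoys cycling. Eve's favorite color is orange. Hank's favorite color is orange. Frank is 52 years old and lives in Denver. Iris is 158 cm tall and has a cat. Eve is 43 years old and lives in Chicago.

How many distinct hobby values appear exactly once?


Unique hobby values: 1

1


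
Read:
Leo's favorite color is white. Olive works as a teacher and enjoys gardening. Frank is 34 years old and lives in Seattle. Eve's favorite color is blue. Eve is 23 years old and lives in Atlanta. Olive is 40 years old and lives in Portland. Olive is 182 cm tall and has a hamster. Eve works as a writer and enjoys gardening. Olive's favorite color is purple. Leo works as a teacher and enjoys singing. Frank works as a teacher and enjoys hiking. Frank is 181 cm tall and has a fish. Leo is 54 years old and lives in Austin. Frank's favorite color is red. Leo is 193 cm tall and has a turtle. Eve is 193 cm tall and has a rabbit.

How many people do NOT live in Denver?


Not in Denver: 4

4


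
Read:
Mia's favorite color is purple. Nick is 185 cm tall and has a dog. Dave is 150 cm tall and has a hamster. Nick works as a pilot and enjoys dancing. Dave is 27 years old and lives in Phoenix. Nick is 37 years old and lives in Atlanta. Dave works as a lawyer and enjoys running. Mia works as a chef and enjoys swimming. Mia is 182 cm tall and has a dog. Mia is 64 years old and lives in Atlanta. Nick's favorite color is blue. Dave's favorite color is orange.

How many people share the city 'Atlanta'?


Count: 2

2


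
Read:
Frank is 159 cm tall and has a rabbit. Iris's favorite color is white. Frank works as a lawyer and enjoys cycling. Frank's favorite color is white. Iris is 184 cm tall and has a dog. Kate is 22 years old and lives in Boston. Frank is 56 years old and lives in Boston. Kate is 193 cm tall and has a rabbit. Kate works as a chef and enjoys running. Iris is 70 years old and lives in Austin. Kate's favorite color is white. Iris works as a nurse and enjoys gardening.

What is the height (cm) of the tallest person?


Tallest: Kate at 193 cm

193


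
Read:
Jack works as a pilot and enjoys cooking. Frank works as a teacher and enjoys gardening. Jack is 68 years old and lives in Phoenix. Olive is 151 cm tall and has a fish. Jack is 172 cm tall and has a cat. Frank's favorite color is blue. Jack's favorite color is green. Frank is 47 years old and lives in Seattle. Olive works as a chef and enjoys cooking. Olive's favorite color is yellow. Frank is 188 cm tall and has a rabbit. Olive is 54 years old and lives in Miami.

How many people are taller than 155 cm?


Taller than 155: 2

2


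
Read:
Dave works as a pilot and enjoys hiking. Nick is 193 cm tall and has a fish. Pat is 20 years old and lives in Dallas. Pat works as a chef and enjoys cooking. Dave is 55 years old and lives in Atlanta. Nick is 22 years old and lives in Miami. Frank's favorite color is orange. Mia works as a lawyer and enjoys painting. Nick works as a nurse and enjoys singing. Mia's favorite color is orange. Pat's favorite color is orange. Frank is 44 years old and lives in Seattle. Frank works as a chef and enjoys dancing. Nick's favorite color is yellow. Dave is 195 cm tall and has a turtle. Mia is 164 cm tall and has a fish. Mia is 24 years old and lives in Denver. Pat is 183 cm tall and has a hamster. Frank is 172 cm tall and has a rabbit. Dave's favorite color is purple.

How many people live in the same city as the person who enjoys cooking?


Person with hobby cooking is Pat, city Dallas. Count = 1

1


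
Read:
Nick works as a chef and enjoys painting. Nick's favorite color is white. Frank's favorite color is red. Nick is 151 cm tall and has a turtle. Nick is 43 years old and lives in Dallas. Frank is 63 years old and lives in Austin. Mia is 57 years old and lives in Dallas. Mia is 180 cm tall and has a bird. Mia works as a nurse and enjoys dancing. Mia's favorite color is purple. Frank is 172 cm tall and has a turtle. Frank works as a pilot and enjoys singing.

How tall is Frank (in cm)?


Frank is 172 cm tall

172


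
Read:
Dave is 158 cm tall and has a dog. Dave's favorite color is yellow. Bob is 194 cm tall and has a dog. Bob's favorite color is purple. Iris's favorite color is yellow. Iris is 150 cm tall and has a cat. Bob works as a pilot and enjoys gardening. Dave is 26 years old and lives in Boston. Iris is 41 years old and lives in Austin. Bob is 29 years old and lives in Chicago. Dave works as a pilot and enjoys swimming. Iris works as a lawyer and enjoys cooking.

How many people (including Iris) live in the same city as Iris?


Iris lives in Austin. Count = 1

1


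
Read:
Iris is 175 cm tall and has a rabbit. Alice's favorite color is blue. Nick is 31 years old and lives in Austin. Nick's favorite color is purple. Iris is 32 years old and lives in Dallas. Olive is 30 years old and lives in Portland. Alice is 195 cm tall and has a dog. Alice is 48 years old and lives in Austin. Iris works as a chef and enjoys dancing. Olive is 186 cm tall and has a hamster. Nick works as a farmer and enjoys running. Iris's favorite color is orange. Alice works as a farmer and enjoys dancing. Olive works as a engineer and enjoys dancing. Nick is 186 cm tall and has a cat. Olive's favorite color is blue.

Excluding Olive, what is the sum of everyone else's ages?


Sum (excluding Olive): 111

111


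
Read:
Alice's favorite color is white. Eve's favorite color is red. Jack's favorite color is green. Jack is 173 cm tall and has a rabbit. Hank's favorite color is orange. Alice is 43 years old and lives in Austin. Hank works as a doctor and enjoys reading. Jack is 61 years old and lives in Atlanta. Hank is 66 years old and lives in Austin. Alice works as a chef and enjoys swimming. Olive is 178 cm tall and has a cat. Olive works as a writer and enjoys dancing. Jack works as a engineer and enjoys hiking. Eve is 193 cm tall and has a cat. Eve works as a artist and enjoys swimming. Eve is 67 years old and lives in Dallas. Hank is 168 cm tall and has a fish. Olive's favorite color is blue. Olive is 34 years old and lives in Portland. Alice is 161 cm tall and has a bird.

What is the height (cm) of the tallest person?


Tallest: Eve at 193 cm

193


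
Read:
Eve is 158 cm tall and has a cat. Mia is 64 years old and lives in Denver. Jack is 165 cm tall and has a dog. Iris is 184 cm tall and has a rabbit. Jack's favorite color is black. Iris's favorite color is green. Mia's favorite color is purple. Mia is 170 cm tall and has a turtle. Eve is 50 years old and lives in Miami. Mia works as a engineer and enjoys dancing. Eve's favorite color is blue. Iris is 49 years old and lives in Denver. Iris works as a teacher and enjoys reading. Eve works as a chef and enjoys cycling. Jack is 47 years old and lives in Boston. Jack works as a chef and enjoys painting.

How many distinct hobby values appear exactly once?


Unique hobby values: 4

4


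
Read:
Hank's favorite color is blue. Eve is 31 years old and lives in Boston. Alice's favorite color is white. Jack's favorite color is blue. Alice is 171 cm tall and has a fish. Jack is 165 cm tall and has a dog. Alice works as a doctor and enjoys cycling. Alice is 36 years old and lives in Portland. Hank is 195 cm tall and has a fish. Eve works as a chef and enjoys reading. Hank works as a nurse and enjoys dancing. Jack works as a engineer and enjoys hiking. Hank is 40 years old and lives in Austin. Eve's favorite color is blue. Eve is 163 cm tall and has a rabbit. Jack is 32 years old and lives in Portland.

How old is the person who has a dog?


Person with dog is Jack, age 32

32


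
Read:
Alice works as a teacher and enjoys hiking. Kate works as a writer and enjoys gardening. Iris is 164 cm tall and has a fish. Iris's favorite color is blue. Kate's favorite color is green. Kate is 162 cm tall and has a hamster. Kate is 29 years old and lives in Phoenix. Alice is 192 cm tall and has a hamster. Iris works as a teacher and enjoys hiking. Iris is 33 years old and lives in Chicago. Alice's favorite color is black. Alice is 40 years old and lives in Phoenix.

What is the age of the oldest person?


Oldest: Alice at 40

40


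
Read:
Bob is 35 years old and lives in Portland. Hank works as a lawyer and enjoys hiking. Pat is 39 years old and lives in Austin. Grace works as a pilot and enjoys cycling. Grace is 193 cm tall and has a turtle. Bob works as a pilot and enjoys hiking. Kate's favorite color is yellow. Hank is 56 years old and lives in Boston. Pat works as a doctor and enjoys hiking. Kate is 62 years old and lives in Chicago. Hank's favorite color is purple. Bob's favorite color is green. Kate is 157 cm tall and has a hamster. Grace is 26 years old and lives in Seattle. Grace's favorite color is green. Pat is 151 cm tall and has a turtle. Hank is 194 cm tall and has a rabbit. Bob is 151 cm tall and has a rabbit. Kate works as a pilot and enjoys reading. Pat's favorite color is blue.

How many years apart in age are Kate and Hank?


62 vs 56, diff = 6

6


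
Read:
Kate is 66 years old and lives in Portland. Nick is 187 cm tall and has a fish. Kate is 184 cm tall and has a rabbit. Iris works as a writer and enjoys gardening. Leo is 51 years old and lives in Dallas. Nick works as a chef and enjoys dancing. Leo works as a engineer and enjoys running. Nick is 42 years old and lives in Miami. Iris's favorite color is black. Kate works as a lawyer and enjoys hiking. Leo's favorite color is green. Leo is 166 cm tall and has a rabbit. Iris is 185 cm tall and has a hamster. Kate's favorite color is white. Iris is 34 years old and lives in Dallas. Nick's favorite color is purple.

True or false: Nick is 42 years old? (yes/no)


Nick is actually 42. yes

yes


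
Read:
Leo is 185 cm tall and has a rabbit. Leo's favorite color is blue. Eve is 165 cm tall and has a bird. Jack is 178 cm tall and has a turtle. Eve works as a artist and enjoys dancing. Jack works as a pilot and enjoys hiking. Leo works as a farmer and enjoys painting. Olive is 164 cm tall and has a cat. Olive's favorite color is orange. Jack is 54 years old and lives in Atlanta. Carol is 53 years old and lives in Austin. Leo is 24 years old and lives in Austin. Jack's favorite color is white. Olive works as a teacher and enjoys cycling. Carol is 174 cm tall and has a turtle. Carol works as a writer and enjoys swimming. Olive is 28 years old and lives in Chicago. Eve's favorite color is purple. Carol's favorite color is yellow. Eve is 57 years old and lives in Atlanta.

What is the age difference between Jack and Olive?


|54 - 28| = 26

26


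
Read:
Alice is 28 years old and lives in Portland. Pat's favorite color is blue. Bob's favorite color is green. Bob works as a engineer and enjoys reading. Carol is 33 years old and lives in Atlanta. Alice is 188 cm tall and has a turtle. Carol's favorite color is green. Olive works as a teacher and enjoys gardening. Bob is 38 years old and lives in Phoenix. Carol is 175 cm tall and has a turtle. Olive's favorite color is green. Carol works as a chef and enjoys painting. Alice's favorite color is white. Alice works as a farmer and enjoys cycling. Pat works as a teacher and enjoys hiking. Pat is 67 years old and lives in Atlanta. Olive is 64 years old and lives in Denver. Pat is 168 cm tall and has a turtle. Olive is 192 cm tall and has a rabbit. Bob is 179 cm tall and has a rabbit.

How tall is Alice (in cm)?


Alice is 188 cm tall

188


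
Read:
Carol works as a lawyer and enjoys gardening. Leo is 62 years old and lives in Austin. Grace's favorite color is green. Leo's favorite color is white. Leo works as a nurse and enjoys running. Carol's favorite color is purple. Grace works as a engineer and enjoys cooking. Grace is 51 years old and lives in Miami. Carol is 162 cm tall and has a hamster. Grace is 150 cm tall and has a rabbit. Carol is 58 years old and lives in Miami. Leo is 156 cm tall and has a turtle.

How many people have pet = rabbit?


Count: 1

1


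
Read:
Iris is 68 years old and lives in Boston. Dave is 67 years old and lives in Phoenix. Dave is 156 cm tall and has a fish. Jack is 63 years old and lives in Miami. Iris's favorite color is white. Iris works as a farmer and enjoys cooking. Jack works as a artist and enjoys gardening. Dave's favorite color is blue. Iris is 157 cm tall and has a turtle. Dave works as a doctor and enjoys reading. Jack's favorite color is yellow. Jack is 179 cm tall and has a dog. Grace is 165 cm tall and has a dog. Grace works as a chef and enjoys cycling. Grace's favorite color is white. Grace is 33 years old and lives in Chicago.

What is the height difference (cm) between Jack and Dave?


|179 - 156| = 23

23


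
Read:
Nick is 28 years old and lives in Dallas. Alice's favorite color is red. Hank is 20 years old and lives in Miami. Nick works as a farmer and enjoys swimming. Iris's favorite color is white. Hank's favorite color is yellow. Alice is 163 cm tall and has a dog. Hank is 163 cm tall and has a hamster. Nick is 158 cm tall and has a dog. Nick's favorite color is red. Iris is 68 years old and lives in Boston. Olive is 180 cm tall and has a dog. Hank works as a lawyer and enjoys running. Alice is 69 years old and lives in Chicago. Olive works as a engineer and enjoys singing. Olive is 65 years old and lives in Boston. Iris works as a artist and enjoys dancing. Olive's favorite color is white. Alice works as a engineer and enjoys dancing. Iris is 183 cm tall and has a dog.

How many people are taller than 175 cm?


Taller than 175: 2

2


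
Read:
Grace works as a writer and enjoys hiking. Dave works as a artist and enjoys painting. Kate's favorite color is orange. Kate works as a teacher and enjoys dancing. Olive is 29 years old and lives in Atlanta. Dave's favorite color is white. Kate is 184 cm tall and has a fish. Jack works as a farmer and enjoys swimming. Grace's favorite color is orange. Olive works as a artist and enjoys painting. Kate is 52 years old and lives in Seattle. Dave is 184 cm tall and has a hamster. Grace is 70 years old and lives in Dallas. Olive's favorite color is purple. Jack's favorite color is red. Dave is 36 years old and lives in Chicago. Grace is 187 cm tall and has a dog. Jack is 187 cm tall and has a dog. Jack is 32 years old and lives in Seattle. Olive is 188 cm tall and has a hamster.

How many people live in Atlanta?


Count in Atlanta: 1

1


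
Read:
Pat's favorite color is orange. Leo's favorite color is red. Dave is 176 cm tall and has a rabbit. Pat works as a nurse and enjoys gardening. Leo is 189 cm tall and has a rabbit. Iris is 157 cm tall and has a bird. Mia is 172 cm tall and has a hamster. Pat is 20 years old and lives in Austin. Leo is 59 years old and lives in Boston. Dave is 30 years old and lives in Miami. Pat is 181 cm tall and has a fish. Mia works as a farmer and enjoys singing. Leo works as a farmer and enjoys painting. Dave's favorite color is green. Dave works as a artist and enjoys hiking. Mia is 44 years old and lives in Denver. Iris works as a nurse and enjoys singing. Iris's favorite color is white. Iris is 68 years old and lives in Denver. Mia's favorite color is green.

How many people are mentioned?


People: Leo, Mia, Iris, Pat, Dave. Count = 5

5


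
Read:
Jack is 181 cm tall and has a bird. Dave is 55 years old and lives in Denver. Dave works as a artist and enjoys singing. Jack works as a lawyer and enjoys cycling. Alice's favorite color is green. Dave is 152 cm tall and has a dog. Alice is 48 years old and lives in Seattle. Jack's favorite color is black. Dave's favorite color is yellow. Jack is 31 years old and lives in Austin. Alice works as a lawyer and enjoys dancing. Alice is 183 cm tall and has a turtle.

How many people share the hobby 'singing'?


Count: 1

1
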